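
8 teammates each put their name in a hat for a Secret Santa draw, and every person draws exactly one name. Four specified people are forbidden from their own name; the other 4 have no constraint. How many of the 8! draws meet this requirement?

24024

Let A_j be the event that the j-th constrained one is fixed. By inclusion-exclusion over the 4 events:
Σ_{j=0}^{4} (-1)^j C(4,j)(8-j)!
= C(4,0)·8! - C(4,1)·7! + C(4,2)·6! - C(4,3)·5! + C(4,4)·4!
= 40320 - 20160 + 4320 - 480 + 24
= 24024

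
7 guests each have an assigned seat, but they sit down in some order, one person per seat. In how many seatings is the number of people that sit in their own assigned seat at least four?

92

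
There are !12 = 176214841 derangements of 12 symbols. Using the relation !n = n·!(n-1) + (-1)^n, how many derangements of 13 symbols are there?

2290792932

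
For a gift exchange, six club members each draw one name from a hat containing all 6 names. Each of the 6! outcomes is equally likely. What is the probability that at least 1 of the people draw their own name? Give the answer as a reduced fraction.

Favorable outcomes: Σ_{i≥1} C(6,i)·!(6-i) = 6·44 + 15·9 + 20·2 + 15·1 + 6·0 + 1·1 = 455.
Total outcomes: 6! = 720.
Probability = 455/720 = 91/144.

91/144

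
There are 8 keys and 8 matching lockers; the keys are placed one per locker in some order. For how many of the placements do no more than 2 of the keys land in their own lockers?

Sum C(8,i)·!(8-i) for i = 0..2:
  i=0: C(8,0)·!8 = 1·14833 = 14833
  i=1: C(8,1)·!7 = 8·1854 = 14832
  i=2: C(8,2)·!6 = 28·265 = 7420
Total = 37085.

37085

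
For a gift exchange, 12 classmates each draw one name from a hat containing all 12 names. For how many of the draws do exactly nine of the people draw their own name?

Pick the 9 fixed positions: C(12,9) = 220 ways.
The remaining 3 must be deranged: !3 = 2.
Total: 220 × 2 = 440.

440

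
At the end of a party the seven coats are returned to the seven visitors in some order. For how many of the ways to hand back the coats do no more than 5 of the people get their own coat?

5039

# with exactly i fixed is C(7,i)·!(7-i); sum over i=0..5:
  i=0: C(7,0)·!7 = 1·1854 = 1854
  i=1: C(7,1)·!6 = 7·265 = 1855
  i=2: C(7,2)·!5 = 21·44 = 924
  i=3: C(7,3)·!4 = 35·9 = 315
  i=4: C(7,4)·!3 = 35·2 = 70
  i=5: C(7,5)·!2 = 21·1 = 21
Total = 5039.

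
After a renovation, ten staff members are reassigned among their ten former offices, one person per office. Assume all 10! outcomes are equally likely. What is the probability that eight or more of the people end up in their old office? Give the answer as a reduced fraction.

Favorable outcomes: Σ_{i≥8} C(10,i)·!(10-i) = 45·1 + 10·0 + 1·1 = 46.
Total outcomes: 10! = 3628800.
Probability = 46/3628800 = 23/1814400.

23/1814400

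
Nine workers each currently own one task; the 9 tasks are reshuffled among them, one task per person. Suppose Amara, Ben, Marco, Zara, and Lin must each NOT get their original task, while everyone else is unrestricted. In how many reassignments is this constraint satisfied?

Inclusion-exclusion on the 5 forbidden self-matches:
Σ_{j=0}^{5} (-1)^j C(5,j)(9-j)!
= C(5,0)·9! - C(5,1)·8! + C(5,2)·7! - C(5,3)·6! + C(5,4)·5! - C(5,5)·4!
= 362880 - 201600 + 50400 - 7200 + 600 - 24
= 205056

205056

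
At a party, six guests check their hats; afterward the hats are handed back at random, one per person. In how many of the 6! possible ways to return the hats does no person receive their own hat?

265

!6 is the nearest integer to 6!/e.
6! = 720, and 720/e ≈ 264.87, so !6 = 265.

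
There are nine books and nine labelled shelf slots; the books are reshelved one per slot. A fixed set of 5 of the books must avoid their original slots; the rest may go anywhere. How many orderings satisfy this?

205056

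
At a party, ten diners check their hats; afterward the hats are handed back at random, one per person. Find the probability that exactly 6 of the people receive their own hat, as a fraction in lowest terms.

1/1920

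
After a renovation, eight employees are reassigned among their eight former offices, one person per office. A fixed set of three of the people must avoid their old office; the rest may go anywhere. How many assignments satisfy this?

27240

Let A_j be the event that the j-th constrained one is fixed. By inclusion-exclusion over the 3 events:
Σ_{j=0}^{3} (-1)^j C(3,j)(8-j)!
= C(3,0)·8! - C(3,1)·7! + C(3,2)·6! - C(3,3)·5!
= 40320 - 15120 + 2160 - 120
= 27240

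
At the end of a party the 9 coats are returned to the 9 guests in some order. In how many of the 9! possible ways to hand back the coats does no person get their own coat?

!9 is the nearest integer to 9!/e.
9! = 362880, and 362880/e ≈ 133496.09, so !9 = 133496.

133496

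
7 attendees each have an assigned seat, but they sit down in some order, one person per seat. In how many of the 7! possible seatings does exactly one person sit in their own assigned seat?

Choose which one of the 7 is fixed: C(7,1) = 7.
The remaining 6 must be deranged: !6 = 265.
Total: 7 × 265 = 1855.

1855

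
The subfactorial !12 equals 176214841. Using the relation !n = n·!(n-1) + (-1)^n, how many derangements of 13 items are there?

2290792932

!13 = 13·176214841 - 1 = 2290792932.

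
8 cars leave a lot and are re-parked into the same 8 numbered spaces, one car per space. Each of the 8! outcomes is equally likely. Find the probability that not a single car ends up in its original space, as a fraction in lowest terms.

Favorable outcomes: !8 = 14833.
Total outcomes: 8! = 40320.
Probability = 14833/40320 = 2119/5760.

2119/5760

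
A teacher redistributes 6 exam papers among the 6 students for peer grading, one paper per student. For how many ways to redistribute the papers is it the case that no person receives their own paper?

265

By inclusion-exclusion, !6 = Σ (-1)^k · 6!/k! for k=0..6
= 6! - 6!/1! + 6!/2! - 6!/3! + 6!/4! - 6!/5! + 6!/6!
= 720 - 720 + 360 - 120 + 30 - 6 + 1
= 265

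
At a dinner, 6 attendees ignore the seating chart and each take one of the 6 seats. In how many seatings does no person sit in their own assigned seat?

265

!6 is the nearest integer to 6!/e.
6! = 720, and 720/e ≈ 264.87, so !6 = 265.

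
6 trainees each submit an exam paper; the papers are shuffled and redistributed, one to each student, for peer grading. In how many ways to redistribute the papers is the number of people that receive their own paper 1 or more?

455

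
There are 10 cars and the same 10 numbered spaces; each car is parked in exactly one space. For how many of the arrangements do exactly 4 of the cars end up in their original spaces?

Choose which 4 of the 10 are fixed: C(10,4) = 210.
The other 6 form a derangement: !6 = 265.
Total: 210 × 265 = 55650.

55650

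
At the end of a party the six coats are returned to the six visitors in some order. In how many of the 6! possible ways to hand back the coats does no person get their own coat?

265

The number of derangements of 6 is !6 = Σ_{k=0}^{6} (-1)^k·6!/k!
= 6! - 6!/1! + 6!/2! - 6!/3! + 6!/4! - 6!/5! + 6!/6!
= 720 - 720 + 360 - 120 + 30 - 6 + 1
= 265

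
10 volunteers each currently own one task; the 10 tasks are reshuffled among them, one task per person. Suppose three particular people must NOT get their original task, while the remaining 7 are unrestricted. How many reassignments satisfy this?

2656080

Inclusion-exclusion on the 3 forbidden self-matches:
Σ_{j=0}^{3} (-1)^j C(3,j)(10-j)!
= C(3,0)·10! - C(3,1)·9! + C(3,2)·8! - C(3,3)·7!
= 3628800 - 1088640 + 120960 - 5040
= 2656080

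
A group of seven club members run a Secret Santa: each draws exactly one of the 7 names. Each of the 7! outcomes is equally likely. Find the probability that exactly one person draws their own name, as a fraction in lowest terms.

Favorable outcomes: C(7,1)·!6 = 7·265 = 1855.
Total outcomes: 7! = 5040.
Probability = 1855/5040 = 53/144.

53/144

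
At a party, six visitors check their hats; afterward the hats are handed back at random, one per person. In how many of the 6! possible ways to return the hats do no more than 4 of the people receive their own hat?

719

Sum C(6,i)·!(6-i) for i = 0..4:
  i=0: C(6,0)·!6 = 1·265 = 265
  i=1: C(6,1)·!5 = 6·44 = 264
  i=2: C(6,2)·!4 = 15·9 = 135
  i=3: C(6,3)·!3 = 20·2 = 40
  i=4: C(6,4)·!2 = 15·1 = 15
Total = 719.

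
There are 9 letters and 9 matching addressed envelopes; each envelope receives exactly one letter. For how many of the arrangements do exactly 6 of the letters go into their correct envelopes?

168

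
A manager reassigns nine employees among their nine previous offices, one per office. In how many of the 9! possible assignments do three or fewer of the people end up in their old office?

355997

Sum C(9,i)·!(9-i) for i = 0..3:
  i=0: C(9,0)·!9 = 1·133496 = 133496
  i=1: C(9,1)·!8 = 9·14833 = 133497
  i=2: C(9,2)·!7 = 36·1854 = 66744
  i=3: C(9,3)·!6 = 84·265 = 22260
Total = 355997.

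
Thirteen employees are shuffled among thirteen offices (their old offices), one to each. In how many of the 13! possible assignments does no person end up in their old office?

2290792932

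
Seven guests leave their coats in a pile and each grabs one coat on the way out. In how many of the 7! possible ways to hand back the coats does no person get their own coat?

1854

!7 is the nearest integer to 7!/e.
7! = 5040, and 5040/e ≈ 1854.11, so !7 = 1854.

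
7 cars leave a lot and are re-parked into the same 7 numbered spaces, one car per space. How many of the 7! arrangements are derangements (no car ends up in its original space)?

1854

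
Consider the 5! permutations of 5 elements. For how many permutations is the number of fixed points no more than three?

# with exactly i fixed is C(5,i)·!(5-i); sum over i=0..3:
  i=0: C(5,0)·!5 = 1·44 = 44
  i=1: C(5,1)·!4 = 5·9 = 45
  i=2: C(5,2)·!3 = 10·2 = 20
  i=3: C(5,3)·!2 = 10·1 = 10
Total = 119.

119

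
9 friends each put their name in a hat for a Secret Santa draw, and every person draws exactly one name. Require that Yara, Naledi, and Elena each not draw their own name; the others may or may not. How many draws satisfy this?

256320

Inclusion-exclusion on the 3 forbidden self-matches:
Σ_{j=0}^{3} (-1)^j C(3,j)(9-j)!
= C(3,0)·9! - C(3,1)·8! + C(3,2)·7! - C(3,3)·6!
= 362880 - 120960 + 15120 - 720
= 256320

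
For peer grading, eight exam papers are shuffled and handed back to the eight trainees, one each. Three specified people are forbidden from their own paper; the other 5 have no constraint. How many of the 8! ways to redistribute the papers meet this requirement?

Inclusion-exclusion on the 3 forbidden self-matches:
Σ_{j=0}^{3} (-1)^j C(3,j)(8-j)!
= C(3,0)·8! - C(3,1)·7! + C(3,2)·6! - C(3,3)·5!
= 40320 - 15120 + 2160 - 120
= 27240

27240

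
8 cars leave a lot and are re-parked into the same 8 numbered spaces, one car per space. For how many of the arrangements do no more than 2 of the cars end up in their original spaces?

Sum C(8,i)·!(8-i) for i = 0..2:
  i=0: C(8,0)·!8 = 1·14833 = 14833
  i=1: C(8,1)·!7 = 8·1854 = 14832
  i=2: C(8,2)·!6 = 28·265 = 7420
Total = 37085.

37085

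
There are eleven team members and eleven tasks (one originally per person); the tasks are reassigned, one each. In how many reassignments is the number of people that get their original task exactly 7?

2970

Choose which 7 of the 11 are fixed: C(11,7) = 330.
The remaining 4 must be deranged: !4 = 9.
Total: 330 × 9 = 2970.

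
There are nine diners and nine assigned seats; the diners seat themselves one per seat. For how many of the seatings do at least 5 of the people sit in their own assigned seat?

# with exactly i fixed is C(9,i)·!(9-i); sum over i=5..9:
  i=5: C(9,5)·!4 = 126·9 = 1134
  i=6: C(9,6)·!3 = 84·2 = 168
  i=7: C(9,7)·!2 = 36·1 = 36
  i=8: C(9,8)·!1 = 9·0 = 0
  i=9: C(9,9)·!0 = 1·1 = 1
Total = 1339.

1339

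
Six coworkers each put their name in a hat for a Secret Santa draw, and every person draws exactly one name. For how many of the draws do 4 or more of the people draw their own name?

# with exactly i fixed is C(6,i)·!(6-i); sum over i=4..6:
  i=4: C(6,4)·!2 = 15·1 = 15
  i=5: C(6,5)·!1 = 6·0 = 0
  i=6: C(6,6)·!0 = 1·1 = 1
Total = 16.

16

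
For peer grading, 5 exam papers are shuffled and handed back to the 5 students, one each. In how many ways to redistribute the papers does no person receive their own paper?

!5 = 5! · Σ_{k=0}^{5} (-1)^k/k!
= 5! - 5!/1! + 5!/2! - 5!/3! + 5!/4! - 5!/5!
= 120 - 120 + 60 - 20 + 5 - 1
= 44

44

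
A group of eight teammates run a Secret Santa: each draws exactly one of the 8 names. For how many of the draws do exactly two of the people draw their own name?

7420

Choose which 2 of the 8 are fixed: C(8,2) = 28.
The remaining 6 must be deranged: !6 = 265.
Total: 28 × 265 = 7420.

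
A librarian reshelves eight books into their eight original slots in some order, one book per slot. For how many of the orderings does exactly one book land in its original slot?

Pick the single fixed position: C(8,1) = 8 ways.
The other 7 form a derangement: !7 = 1854.
Total: 8 × 1854 = 14832.

14832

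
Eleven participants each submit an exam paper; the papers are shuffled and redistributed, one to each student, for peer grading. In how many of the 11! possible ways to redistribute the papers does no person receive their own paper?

!11 = 11! · Σ_{k=0}^{11} (-1)^k/k!
= 11! - 11!/1! + 11!/2! - 11!/3! + 11!/4! - 11!/5! + 11!/6! - 11!/7! + 11!/8! - 11!/9! + 11!/10! - 11!/11!
= 39916800 - 39916800 + 19958400 - 6652800 + 1663200 - 332640 + 55440 - 7920 + 990 - 110 + 11 - 1
= 14684570

14684570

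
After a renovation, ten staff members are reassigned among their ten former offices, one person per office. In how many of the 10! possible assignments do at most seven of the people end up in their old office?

3628754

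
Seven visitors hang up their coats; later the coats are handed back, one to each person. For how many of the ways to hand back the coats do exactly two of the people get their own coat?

924

Pick the 2 fixed positions: C(7,2) = 21 ways.
The other 5 form a derangement: !5 = 44.
Total: 21 × 44 = 924.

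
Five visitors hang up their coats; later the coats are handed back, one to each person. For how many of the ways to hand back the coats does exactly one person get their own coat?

Choose which one of the 5 is fixed: C(5,1) = 5.
The other 4 form a derangement: !4 = 9.
Total: 5 × 9 = 45.

45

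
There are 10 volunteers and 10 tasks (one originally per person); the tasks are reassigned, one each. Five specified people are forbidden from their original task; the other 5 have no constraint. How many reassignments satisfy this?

Let A_j be the event that the j-th constrained one is fixed. By inclusion-exclusion over the 5 events:
Σ_{j=0}^{5} (-1)^j C(5,j)(10-j)!
= C(5,0)·10! - C(5,1)·9! + C(5,2)·8! - C(5,3)·7! + C(5,4)·6! - C(5,5)·5!
= 3628800 - 1814400 + 403200 - 50400 + 3600 - 120
= 2170680

2170680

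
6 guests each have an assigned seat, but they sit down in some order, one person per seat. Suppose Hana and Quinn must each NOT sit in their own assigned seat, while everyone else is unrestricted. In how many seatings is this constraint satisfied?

504

Let A_j be the event that the j-th constrained one is fixed. By inclusion-exclusion over the 2 events:
Σ_{j=0}^{2} (-1)^j C(2,j)(6-j)!
= C(2,0)·6! - C(2,1)·5! + C(2,2)·4!
= 720 - 240 + 24
= 504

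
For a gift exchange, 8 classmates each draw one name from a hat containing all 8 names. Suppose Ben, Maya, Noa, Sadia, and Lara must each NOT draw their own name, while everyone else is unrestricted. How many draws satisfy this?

Inclusion-exclusion on the 5 forbidden self-matches:
Σ_{j=0}^{5} (-1)^j C(5,j)(8-j)!
= C(5,0)·8! - C(5,1)·7! + C(5,2)·6! - C(5,3)·5! + C(5,4)·4! - C(5,5)·3!
= 40320 - 25200 + 7200 - 1200 + 120 - 6
= 21234

21234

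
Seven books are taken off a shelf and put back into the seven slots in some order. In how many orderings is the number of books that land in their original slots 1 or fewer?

3709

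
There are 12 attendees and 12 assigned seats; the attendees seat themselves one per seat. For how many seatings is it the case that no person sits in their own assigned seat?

176214841

!12 is the nearest integer to 12!/e.
12! = 479001600, and 479001600/e ≈ 176214840.93, so !12 = 176214841.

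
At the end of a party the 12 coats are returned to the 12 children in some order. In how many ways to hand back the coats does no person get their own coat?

176214841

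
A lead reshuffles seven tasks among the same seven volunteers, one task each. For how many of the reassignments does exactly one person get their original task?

1855

Pick the single fixed position: C(7,1) = 7 ways.
The other 6 form a derangement: !6 = 265.
Total: 7 × 265 = 1855.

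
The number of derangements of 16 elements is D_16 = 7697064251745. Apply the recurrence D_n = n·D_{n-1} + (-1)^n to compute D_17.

130850092279664

D_17 = 17·7697064251745 - 1 = 130850092279664.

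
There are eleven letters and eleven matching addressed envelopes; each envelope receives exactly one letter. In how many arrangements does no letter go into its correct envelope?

14684570

Use !n = n·!(n-1) + (-1)^n.
!11 = 11·1334961 - 1 = 14684570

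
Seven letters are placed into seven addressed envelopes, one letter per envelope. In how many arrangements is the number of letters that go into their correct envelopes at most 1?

Sum C(7,i)·!(7-i) for i = 0..1:
  i=0: C(7,0)·!7 = 1·1854 = 1854
  i=1: C(7,1)·!6 = 7·265 = 1855
Total = 3709.

3709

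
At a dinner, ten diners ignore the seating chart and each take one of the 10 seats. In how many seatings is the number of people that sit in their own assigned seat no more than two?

# with exactly i fixed is C(10,i)·!(10-i); sum over i=0..2:
  i=0: C(10,0)·!10 = 1·1334961 = 1334961
  i=1: C(10,1)·!9 = 10·133496 = 1334960
  i=2: C(10,2)·!8 = 45·14833 = 667485
Total = 3337406.

3337406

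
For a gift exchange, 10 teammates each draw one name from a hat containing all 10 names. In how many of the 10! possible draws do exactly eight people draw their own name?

45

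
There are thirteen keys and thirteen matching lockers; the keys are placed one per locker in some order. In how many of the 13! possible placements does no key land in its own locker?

2290792932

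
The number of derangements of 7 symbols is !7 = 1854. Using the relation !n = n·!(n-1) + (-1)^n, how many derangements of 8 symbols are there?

14833

!8 = 8·1854 + 1 = 14833.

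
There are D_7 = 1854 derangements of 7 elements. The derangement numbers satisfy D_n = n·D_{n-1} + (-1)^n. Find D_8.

14833

D_8 = 8·1854 + 1 = 14833.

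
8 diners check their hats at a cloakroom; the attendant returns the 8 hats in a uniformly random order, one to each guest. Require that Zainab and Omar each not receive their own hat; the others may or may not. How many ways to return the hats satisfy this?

30960

Inclusion-exclusion on the 2 forbidden self-matches:
Σ_{j=0}^{2} (-1)^j C(2,j)(8-j)!
= C(2,0)·8! - C(2,1)·7! + C(2,2)·6!
= 40320 - 10080 + 720
= 30960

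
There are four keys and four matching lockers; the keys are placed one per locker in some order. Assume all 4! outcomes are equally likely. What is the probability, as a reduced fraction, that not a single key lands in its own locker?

3/8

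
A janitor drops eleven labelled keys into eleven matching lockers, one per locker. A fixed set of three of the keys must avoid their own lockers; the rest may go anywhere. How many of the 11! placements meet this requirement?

Inclusion-exclusion on the 3 forbidden self-matches:
Σ_{j=0}^{3} (-1)^j C(3,j)(11-j)!
= C(3,0)·11! - C(3,1)·10! + C(3,2)·9! - C(3,3)·8!
= 39916800 - 10886400 + 1088640 - 40320
= 30078720

30078720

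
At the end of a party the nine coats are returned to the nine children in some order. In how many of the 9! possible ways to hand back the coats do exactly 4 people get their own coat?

5544

Pick the 4 fixed positions: C(9,4) = 126 ways.
The other 5 form a derangement: !5 = 44.
Total: 126 × 44 = 5544.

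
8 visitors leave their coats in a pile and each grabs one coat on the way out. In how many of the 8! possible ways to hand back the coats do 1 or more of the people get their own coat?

25487

# with exactly i fixed is C(8,i)·!(8-i); sum over i=1..8:
  i=1: C(8,1)·!7 = 8·1854 = 14832
  i=2: C(8,2)·!6 = 28·265 = 7420
  i=3: C(8,3)·!5 = 56·44 = 2464
  i=4: C(8,4)·!4 = 70·9 = 630
  i=5: C(8,5)·!3 = 56·2 = 112
  i=6: C(8,6)·!2 = 28·1 = 28
  i=7: C(8,7)·!1 = 8·0 = 0
  i=8: C(8,8)·!0 = 1·1 = 1
Total = 25487.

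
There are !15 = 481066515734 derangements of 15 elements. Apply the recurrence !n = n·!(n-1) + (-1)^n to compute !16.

7697064251745

!16 = 16·481066515734 + 1 = 7697064251745.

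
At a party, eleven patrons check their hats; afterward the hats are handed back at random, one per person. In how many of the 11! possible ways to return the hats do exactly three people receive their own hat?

2447445

Pick the 3 fixed positions: C(11,3) = 165 ways.
The other 8 form a derangement: !8 = 14833.
Total: 165 × 14833 = 2447445.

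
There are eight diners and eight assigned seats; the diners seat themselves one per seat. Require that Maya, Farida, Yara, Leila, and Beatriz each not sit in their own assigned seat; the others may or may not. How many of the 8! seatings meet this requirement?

21234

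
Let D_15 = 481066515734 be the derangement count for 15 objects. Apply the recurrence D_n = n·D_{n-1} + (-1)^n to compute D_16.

D_16 = 16·481066515734 + 1 = 7697064251745.

7697064251745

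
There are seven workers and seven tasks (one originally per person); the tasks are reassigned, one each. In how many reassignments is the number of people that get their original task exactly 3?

315

Choose which 3 of the 7 are fixed: C(7,3) = 35.
The other 4 form a derangement: !4 = 9.
Total: 35 × 9 = 315.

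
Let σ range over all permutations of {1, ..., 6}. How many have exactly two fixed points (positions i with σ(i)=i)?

135

Choose which 2 of the 6 are fixed: C(6,2) = 15.
The other 4 form a derangement: !4 = 9.
Total: 15 × 9 = 135.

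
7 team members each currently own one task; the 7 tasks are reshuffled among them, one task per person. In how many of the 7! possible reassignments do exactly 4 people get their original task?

70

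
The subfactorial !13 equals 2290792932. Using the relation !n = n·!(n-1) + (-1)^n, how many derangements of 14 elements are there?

!14 = 14·2290792932 + 1 = 32071101049.

32071101049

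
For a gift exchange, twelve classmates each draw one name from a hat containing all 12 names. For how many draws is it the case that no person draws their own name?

176214841

The subfactorial !12 = [12!/e] (nearest integer).
12! = 479001600, and 479001600/e ≈ 176214840.93, so !12 = 176214841.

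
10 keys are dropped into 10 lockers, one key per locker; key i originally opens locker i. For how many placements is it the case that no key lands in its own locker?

By inclusion-exclusion, !10 = Σ (-1)^k · 10!/k! for k=0..10
= 10! - 10!/1! + 10!/2! - 10!/3! + 10!/4! - 10!/5! + 10!/6! - 10!/7! + 10!/8! - 10!/9! + 10!/10!
= 3628800 - 3628800 + 1814400 - 604800 + 151200 - 30240 + 5040 - 720 + 90 - 10 + 1
= 1334961

1334961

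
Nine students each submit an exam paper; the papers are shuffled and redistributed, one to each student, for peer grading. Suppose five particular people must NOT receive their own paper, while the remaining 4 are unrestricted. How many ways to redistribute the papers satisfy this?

205056

Inclusion-exclusion on the 5 forbidden self-matches:
Σ_{j=0}^{5} (-1)^j C(5,j)(9-j)!
= C(5,0)·9! - C(5,1)·8! + C(5,2)·7! - C(5,3)·6! + C(5,4)·5! - C(5,5)·4!
= 362880 - 201600 + 50400 - 7200 + 600 - 24
= 205056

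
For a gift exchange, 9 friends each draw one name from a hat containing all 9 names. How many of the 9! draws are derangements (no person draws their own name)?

The number of derangements of 9 is !9 = Σ_{k=0}^{9} (-1)^k·9!/k!
= 9! - 9!/1! + 9!/2! - 9!/3! + 9!/4! - 9!/5! + 9!/6! - 9!/7! + 9!/8! - 9!/9!
= 362880 - 362880 + 181440 - 60480 + 15120 - 3024 + 504 - 72 + 9 - 1
= 133496

133496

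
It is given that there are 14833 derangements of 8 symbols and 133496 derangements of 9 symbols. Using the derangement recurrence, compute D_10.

1334961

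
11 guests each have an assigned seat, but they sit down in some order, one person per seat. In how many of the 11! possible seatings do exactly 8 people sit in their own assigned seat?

Choose which 8 of the 11 are fixed: C(11,8) = 165.
The remaining 3 must be deranged: !3 = 2.
Total: 165 × 2 = 330.

330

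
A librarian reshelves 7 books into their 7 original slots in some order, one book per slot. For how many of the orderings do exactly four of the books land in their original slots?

70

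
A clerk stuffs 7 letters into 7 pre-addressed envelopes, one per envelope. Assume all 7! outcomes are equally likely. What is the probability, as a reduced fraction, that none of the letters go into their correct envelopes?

103/280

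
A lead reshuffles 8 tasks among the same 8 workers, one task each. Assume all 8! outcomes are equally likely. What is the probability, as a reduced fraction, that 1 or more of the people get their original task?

3641/5760

Favorable outcomes: Σ_{i≥1} C(8,i)·!(8-i) = 8·1854 + 28·265 + 56·44 + 70·9 + 56·2 + 28·1 + 8·0 + 1·1 = 25487.
Total outcomes: 8! = 40320.
Probability = 25487/40320 = 3641/5760.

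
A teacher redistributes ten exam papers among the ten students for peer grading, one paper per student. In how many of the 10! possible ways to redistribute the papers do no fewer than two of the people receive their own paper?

958879

Sum C(10,i)·!(10-i) for i = 2..10:
  i=2: C(10,2)·!8 = 45·14833 = 667485
  i=3: C(10,3)·!7 = 120·1854 = 222480
  i=4: C(10,4)·!6 = 210·265 = 55650
  i=5: C(10,5)·!5 = 252·44 = 11088
  i=6: C(10,6)·!4 = 210·9 = 1890
  i=7: C(10,7)·!3 = 120·2 = 240
  i=8: C(10,8)·!2 = 45·1 = 45
  i=9: C(10,9)·!1 = 10·0 = 0
  i=10: C(10,10)·!0 = 1·1 = 1
Total = 958879.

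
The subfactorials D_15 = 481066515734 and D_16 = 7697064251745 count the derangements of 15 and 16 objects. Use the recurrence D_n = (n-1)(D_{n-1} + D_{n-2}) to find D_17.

D_17 = (17-1)·(D_16 + D_15) = 16·(7697064251745 + 481066515734) = 16·8178130767479 = 130850092279664.

130850092279664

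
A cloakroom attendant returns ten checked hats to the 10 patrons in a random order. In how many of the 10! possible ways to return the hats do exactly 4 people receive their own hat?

55650

Pick the 4 fixed positions: C(10,4) = 210 ways.
The remaining 6 must be deranged: !6 = 265.
Total: 210 × 265 = 55650.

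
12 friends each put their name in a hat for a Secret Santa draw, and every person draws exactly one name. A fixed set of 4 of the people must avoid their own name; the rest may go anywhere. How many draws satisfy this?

Inclusion-exclusion on the 4 forbidden self-matches:
Σ_{j=0}^{4} (-1)^j C(4,j)(12-j)!
= C(4,0)·12! - C(4,1)·11! + C(4,2)·10! - C(4,3)·9! + C(4,4)·8!
= 479001600 - 159667200 + 21772800 - 1451520 + 40320
= 339696000

339696000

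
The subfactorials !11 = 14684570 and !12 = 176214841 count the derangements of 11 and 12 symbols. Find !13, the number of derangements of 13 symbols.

2290792932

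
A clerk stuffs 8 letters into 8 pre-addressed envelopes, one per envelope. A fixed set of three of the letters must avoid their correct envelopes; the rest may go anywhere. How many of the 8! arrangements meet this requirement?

Inclusion-exclusion on the 3 forbidden self-matches:
Σ_{j=0}^{3} (-1)^j C(3,j)(8-j)!
= C(3,0)·8! - C(3,1)·7! + C(3,2)·6! - C(3,3)·5!
= 40320 - 15120 + 2160 - 120
= 27240

27240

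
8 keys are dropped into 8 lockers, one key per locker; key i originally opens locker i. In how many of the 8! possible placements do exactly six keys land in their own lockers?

28

Pick the 6 fixed positions: C(8,6) = 28 ways.
The other 2 form a derangement: !2 = 1.
Total: 28 × 1 = 28.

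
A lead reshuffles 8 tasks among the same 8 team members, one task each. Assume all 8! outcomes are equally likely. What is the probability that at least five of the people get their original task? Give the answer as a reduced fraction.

Favorable outcomes: Σ_{i≥5} C(8,i)·!(8-i) = 56·2 + 28·1 + 8·0 + 1·1 = 141.
Total outcomes: 8! = 40320.
Probability = 141/40320 = 47/13440.

47/13440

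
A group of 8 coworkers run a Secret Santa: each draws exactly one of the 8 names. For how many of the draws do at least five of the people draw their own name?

# with exactly i fixed is C(8,i)·!(8-i); sum over i=5..8:
  i=5: C(8,5)·!3 = 56·2 = 112
  i=6: C(8,6)·!2 = 28·1 = 28
  i=7: C(8,7)·!1 = 8·0 = 0
  i=8: C(8,8)·!0 = 1·1 = 1
Total = 141.

141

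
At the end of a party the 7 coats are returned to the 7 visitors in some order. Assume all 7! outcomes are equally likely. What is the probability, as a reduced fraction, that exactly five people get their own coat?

Favorable outcomes: C(7,5)·!2 = 21·1 = 21.
Total outcomes: 7! = 5040.
Probability = 21/5040 = 1/240.

1/240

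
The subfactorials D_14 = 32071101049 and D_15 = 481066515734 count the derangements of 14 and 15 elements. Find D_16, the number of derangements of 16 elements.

D_16 = (16-1)·(D_15 + D_14) = 15·(481066515734 + 32071101049) = 15·513137616783 = 7697064251745.

7697064251745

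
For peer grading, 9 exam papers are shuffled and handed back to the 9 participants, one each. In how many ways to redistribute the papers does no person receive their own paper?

133496

Use !n = n·!(n-1) + (-1)^n.
!9 = 9·14833 - 1 = 133496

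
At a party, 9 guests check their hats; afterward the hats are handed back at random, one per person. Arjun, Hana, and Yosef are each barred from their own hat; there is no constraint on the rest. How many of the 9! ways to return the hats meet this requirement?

256320

Inclusion-exclusion on the 3 forbidden self-matches:
Σ_{j=0}^{3} (-1)^j C(3,j)(9-j)!
= C(3,0)·9! - C(3,1)·8! + C(3,2)·7! - C(3,3)·6!
= 362880 - 120960 + 15120 - 720
= 256320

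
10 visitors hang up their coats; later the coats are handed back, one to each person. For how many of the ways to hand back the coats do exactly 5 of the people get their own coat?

Choose which 5 of the 10 are fixed: C(10,5) = 252.
The remaining 5 must be deranged: !5 = 44.
Total: 252 × 44 = 11088.

11088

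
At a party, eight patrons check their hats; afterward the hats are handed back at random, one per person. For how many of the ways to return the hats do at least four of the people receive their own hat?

771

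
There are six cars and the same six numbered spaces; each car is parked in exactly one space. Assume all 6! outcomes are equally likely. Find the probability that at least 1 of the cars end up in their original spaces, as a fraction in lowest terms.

91/144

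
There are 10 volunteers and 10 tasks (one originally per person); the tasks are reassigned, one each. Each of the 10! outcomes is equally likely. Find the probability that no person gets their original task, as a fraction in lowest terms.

16481/44800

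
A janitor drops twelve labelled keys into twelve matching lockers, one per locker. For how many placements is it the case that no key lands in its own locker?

176214841

The subfactorial !12 = [12!/e] (nearest integer).
12! = 479001600, and 479001600/e ≈ 176214840.93, so !12 = 176214841.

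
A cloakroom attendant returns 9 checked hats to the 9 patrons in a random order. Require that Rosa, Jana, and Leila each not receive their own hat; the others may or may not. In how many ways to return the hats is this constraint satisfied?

Inclusion-exclusion on the 3 forbidden self-matches:
Σ_{j=0}^{3} (-1)^j C(3,j)(9-j)!
= C(3,0)·9! - C(3,1)·8! + C(3,2)·7! - C(3,3)·6!
= 362880 - 120960 + 15120 - 720
= 256320

256320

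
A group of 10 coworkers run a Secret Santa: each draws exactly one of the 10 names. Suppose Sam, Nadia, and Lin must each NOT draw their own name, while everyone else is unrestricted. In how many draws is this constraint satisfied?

Let A_j be the event that the j-th constrained one is fixed. By inclusion-exclusion over the 3 events:
Σ_{j=0}^{3} (-1)^j C(3,j)(10-j)!
= C(3,0)·10! - C(3,1)·9! + C(3,2)·8! - C(3,3)·7!
= 3628800 - 1088640 + 120960 - 5040
= 2656080

2656080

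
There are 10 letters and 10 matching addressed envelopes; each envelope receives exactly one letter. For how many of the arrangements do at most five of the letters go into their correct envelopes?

3626624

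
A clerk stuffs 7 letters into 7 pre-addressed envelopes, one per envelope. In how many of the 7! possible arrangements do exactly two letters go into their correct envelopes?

Pick the 2 fixed positions: C(7,2) = 21 ways.
The other 5 form a derangement: !5 = 44.
Total: 21 × 44 = 924.

924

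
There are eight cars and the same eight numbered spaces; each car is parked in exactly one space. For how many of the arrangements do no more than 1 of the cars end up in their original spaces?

29665

# with exactly i fixed is C(8,i)·!(8-i); sum over i=0..1:
  i=0: C(8,0)·!8 = 1·14833 = 14833
  i=1: C(8,1)·!7 = 8·1854 = 14832
Total = 29665.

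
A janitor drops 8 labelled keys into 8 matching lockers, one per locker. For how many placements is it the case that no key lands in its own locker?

Recurrence: !8 = 7·(!7 + !6).
!8 = 7·(1854 + 265) = 7·2119 = 14833

14833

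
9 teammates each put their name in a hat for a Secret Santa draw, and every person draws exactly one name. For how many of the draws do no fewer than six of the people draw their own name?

Sum C(9,i)·!(9-i) for i = 6..9:
  i=6: C(9,6)·!3 = 84·2 = 168
  i=7: C(9,7)·!2 = 36·1 = 36
  i=8: C(9,8)·!1 = 9·0 = 0
  i=9: C(9,9)·!0 = 1·1 = 1
Total = 205.

205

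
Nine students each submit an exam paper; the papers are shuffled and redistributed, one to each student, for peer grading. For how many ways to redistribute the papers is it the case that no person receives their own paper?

133496

By inclusion-exclusion, !9 = Σ (-1)^k · 9!/k! for k=0..9
= 9! - 9!/1! + 9!/2! - 9!/3! + 9!/4! - 9!/5! + 9!/6! - 9!/7! + 9!/8! - 9!/9!
= 362880 - 362880 + 181440 - 60480 + 15120 - 3024 + 504 - 72 + 9 - 1
= 133496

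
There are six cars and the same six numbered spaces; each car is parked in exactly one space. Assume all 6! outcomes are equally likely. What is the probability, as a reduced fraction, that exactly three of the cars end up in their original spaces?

Favorable outcomes: C(6,3)·!3 = 20·2 = 40.
Total outcomes: 6! = 720.
Probability = 40/720 = 1/18.

1/18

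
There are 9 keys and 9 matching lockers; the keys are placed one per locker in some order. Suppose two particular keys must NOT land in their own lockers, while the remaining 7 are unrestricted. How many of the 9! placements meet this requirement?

287280

Inclusion-exclusion on the 2 forbidden self-matches:
Σ_{j=0}^{2} (-1)^j C(2,j)(9-j)!
= C(2,0)·9! - C(2,1)·8! + C(2,2)·7!
= 362880 - 80640 + 5040
= 287280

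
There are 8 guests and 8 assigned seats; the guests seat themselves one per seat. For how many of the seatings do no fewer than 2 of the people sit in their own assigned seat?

10655

# with exactly i fixed is C(8,i)·!(8-i); sum over i=2..8:
  i=2: C(8,2)·!6 = 28·265 = 7420
  i=3: C(8,3)·!5 = 56·44 = 2464
  i=4: C(8,4)·!4 = 70·9 = 630
  i=5: C(8,5)·!3 = 56·2 = 112
  i=6: C(8,6)·!2 = 28·1 = 28
  i=7: C(8,7)·!1 = 8·0 = 0
  i=8: C(8,8)·!0 = 1·1 = 1
Total = 10655.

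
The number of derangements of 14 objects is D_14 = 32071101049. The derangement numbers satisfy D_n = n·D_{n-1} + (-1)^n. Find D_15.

481066515734

D_15 = 15·32071101049 - 1 = 481066515734.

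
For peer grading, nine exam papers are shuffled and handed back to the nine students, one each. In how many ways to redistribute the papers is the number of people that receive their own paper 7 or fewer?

362879

Sum C(9,i)·!(9-i) for i = 0..7:
  i=0: C(9,0)·!9 = 1·133496 = 133496
  i=1: C(9,1)·!8 = 9·14833 = 133497
  i=2: C(9,2)·!7 = 36·1854 = 66744
  i=3: C(9,3)·!6 = 84·265 = 22260
  i=4: C(9,4)·!5 = 126·44 = 5544
  i=5: C(9,5)·!4 = 126·9 = 1134
  i=6: C(9,6)·!3 = 84·2 = 168
  i=7: C(9,7)·!2 = 36·1 = 36
Total = 362879.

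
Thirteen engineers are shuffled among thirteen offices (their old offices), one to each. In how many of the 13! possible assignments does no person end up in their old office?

2290792932

By inclusion-exclusion, !13 = Σ (-1)^k · 13!/k! for k=0..13
= 13! - 13!/1! + 13!/2! - 13!/3! + 13!/4! - 13!/5! + 13!/6! - 13!/7! + 13!/8! - 13!/9! + 13!/10! - 13!/11! + 13!/12! - 13!/13!
= 6227020800 - 6227020800 + 3113510400 - 1037836800 + 259459200 - 51891840 + 8648640 - 1235520 + 154440 - 17160 + 1716 - 156 + 13 - 1
= 2290792932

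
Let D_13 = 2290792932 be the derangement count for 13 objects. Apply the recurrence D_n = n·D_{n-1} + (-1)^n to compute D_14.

D_14 = 14·2290792932 + 1 = 32071101049.

32071101049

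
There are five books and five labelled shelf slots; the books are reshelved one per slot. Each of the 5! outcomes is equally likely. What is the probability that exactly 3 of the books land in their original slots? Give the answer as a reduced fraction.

1/12

Favorable outcomes: C(5,3)·!2 = 10·1 = 10.
Total outcomes: 5! = 120.
Probability = 10/120 = 1/12.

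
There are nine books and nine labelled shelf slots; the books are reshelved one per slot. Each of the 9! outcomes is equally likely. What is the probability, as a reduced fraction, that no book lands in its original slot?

16687/45360

Favorable outcomes: !9 = 133496.
Total outcomes: 9! = 362880.
Probability = 133496/362880 = 16687/45360.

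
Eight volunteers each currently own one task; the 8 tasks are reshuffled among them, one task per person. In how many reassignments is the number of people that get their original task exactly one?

14832

Pick the single fixed position: C(8,1) = 8 ways.
The remaining 7 must be deranged: !7 = 1854.
Total: 8 × 1854 = 14832.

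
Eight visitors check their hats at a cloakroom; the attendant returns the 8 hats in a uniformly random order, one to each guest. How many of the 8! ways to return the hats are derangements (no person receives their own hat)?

!8 = 8! · Σ_{k=0}^{8} (-1)^k/k!
= 8! - 8!/1! + 8!/2! - 8!/3! + 8!/4! - 8!/5! + 8!/6! - 8!/7! + 8!/8!
= 40320 - 40320 + 20160 - 6720 + 1680 - 336 + 56 - 8 + 1
= 14833

14833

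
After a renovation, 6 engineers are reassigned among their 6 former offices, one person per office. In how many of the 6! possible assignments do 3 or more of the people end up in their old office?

56

# with exactly i fixed is C(6,i)·!(6-i); sum over i=3..6:
  i=3: C(6,3)·!3 = 20·2 = 40
  i=4: C(6,4)·!2 = 15·1 = 15
  i=5: C(6,5)·!1 = 6·0 = 0
  i=6: C(6,6)·!0 = 1·1 = 1
Total = 56.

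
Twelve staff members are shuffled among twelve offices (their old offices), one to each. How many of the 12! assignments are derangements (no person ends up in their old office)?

176214841

The subfactorial !12 = [12!/e] (nearest integer).
12! = 479001600, and 479001600/e ≈ 176214840.93, so !12 = 176214841.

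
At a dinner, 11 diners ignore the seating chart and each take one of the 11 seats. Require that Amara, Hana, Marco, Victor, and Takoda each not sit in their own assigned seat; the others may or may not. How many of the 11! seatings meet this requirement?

Inclusion-exclusion on the 5 forbidden self-matches:
Σ_{j=0}^{5} (-1)^j C(5,j)(11-j)!
= C(5,0)·11! - C(5,1)·10! + C(5,2)·9! - C(5,3)·8! + C(5,4)·7! - C(5,5)·6!
= 39916800 - 18144000 + 3628800 - 403200 + 25200 - 720
= 25022880

25022880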